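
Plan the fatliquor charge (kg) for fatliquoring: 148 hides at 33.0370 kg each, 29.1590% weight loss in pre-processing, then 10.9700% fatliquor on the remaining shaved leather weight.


Total_raw = N * avg_wt = 148 * 33.0370 = 4889.4760 kg
Substrate = Total_raw * (1 - loss/100) = 4889.4760 * (1 - 29.1590/100) = 3463.7537 kg
Fat = Substrate * pct / 100 = 3463.7537 * 10.9700 / 100 = 379.9738 kg


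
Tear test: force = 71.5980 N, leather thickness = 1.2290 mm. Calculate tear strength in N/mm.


Formula: Tear strength = force / thickness
Substituting: Tear strength = 71.5980 / 1.2290
Result: 58.2571 N/mm


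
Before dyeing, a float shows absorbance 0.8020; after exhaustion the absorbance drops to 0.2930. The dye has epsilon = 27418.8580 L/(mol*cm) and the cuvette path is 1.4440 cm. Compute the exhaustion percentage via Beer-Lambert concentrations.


c_initial = A_i / (epsilon * l) = 0.8020 / (27418.8580 * 1.4440) = 2.0256e-05 mol/L
c_final = A_f / (epsilon * l) = 0.2930 / (27418.8580 * 1.4440) = 7.4003e-06 mol/L
Exhaustion = (c_initial - c_final) / c_initial * 100 = (2.0256e-05 - 7.4003e-06) / 2.0256e-05 * 100 = 63.4663 %


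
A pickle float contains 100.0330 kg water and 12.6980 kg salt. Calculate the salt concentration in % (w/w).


Formula: Conc = salt / (water + salt) * 100
Substituting: Conc = 12.6980 / (100.0330 + 12.6980) * 100
Result: 11.2640 %


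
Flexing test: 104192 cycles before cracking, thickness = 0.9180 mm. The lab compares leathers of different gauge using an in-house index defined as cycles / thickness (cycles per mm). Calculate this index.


Formula: Index = cycles / thickness
Substituting: Index = 104192 / 0.9180
Result: 113498.9107 cycles/mm


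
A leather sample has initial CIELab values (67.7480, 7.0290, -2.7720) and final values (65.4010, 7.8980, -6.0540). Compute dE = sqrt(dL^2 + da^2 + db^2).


dL = -2.3470, da = 0.8690, db = -3.2820
dE = sqrt((-2.3470)^2 + 0.8690^2 + (-3.2820)^2) = 4.1274


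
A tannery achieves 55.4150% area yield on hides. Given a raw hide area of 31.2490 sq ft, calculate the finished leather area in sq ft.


Formula: finished = raw * yield / 100
Substituting: finished = 31.2490 * 55.4150 / 100
Result: 17.3166 sq ft


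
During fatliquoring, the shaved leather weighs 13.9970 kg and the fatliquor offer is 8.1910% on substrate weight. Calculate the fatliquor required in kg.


Formula: Fat = substrate * pct / 100
Substituting: Fat = 13.9970 * 8.1910 / 100
Result: 1.1465 kg


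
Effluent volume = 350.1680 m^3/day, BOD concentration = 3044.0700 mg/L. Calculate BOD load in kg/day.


Formula: BOD_load = volume * conc / 1000
Substituting: BOD_load = 350.1680 * 3044.0700 / 1000
Result: 1065.9359 kg/day


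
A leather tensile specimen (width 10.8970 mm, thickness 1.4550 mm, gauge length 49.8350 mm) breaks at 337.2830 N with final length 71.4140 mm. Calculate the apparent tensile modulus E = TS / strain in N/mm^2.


TS = F / (w * t) = 337.2830 / (10.8970 * 1.4550) = 21.2728 N/mm^2
strain = (Lf - L0) / L0 = (71.4140 - 49.8350) / 49.8350 = 0.4330
E = TS / strain = 21.2728 / 0.4330 = 49.1278 N/mm^2


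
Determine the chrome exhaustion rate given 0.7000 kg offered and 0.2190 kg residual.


Formula: Uptake = (offered - residual) / offered * 100
Substituting: Uptake = (0.7000 - 0.2190) / 0.7000 * 100
Result: 68.7143 %


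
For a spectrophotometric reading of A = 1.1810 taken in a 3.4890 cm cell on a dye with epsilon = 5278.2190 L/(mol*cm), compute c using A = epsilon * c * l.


Formula: c = A / (epsilon * l)
Substituting: c = 1.1810 / (5278.2190 * 3.4890)
Result: 6.4130e-05 mol/L


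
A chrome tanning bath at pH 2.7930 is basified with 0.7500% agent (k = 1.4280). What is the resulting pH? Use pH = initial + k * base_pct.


Formula: pH_final = pH_initial + k * base_pct
Substituting: pH_final = 2.7930 + 1.4280 * 0.7500
Result: 3.8640


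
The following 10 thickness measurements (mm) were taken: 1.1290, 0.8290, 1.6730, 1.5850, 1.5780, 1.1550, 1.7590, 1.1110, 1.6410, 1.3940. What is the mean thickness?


Formula: Average = sum / n
Substituting: Average = 13.8540 / 10
Result: 1.3854 mm


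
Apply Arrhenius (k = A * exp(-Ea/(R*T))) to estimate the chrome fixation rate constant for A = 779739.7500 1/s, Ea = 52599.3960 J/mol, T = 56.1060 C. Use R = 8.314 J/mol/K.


T_K = T_C + 273.15 = 56.1060 + 273.15 = 329.2560 K
exponent = -Ea / (R * T_K) = -52599.3960 / (8.314 * 329.2560) = -19.2149
k = A * exp(exponent) = 779739.7500 * exp(-19.2149) = 0.00352408 1/s


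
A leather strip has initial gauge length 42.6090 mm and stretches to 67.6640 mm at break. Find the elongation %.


Formula: Elongation = (Lf - L0) / L0 * 100
Substituting: Elongation = (67.6640 - 42.6090) / 42.6090 * 100
Result: 58.8021 %


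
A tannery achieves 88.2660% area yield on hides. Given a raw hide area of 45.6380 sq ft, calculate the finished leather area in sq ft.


Formula: finished = raw * yield / 100
Substituting: finished = 45.6380 * 88.2660 / 100
Result: 40.2828 sq ft


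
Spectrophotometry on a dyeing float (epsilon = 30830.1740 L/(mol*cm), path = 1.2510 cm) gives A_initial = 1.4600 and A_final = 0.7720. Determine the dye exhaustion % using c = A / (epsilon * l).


c_initial = A_i / (epsilon * l) = 1.4600 / (30830.1740 * 1.2510) = 3.7855e-05 mol/L
c_final = A_f / (epsilon * l) = 0.7720 / (30830.1740 * 1.2510) = 2.0016e-05 mol/L
Exhaustion = (c_initial - c_final) / c_initial * 100 = (3.7855e-05 - 2.0016e-05) / 3.7855e-05 * 100 = 47.1233 %


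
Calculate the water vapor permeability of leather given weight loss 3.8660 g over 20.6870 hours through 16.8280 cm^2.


Formula: WVP = loss / (area * time)
Substituting: WVP = 3.8660 / (16.8280 * 20.6870)
Result: 0.0111053 g/(cm^2*hr)


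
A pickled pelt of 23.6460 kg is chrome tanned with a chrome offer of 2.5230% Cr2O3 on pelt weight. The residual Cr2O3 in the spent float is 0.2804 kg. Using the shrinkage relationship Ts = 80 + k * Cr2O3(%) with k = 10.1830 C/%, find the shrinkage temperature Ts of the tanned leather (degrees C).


Offered = pelt * offer_pct / 100 = 23.6460 * 2.5230 / 100 = 0.5966 kg
Uptake = offered - residual = 0.5966 - 0.2804 = 0.3162 kg
Cr2O3% on pelt = uptake / pelt * 100 = 0.3162 / 23.6460 * 100 = 1.3372 %
Ts = 80 + k * Cr2O3% = 80 + 10.1830 * 1.3372 = 93.6165 C


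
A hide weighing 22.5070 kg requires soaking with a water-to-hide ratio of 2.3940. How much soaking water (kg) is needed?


Formula: Water = hide_weight * ratio
Substituting: Water = 22.5070 * 2.3940
Result: 53.8818 kg


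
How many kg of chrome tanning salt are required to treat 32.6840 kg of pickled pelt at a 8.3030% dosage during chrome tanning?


Formula: Chrome = substrate * pct / 100
Substituting: Chrome = 32.6840 * 8.3030 / 100
Result: 2.7138 kg


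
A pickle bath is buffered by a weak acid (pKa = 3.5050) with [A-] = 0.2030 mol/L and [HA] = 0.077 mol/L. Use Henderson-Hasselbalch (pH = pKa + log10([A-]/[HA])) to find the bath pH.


ratio = [A-] / [HA] = 0.2030 / 0.077 = 2.6364
log10(ratio) = 0.4210
pH = pKa + log10(ratio) = 3.5050 + 0.4210 = 3.9260


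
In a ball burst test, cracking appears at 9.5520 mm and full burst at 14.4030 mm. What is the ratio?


Formula: Ratio = crack / burst
Substituting: Ratio = 9.5520 / 14.4030
Result: 0.6632


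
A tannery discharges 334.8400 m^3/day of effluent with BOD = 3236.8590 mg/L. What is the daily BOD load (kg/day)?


Formula: BOD_load = volume * conc / 1000
Substituting: BOD_load = 334.8400 * 3236.8590 / 1000
Result: 1083.8299 kg/day


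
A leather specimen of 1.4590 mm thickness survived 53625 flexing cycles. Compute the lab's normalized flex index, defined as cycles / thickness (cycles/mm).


Formula: Index = cycles / thickness
Substituting: Index = 53625 / 1.4590
Result: 36754.6265 cycles/mm


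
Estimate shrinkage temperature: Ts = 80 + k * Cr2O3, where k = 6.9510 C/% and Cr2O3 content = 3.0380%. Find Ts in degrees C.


Formula: Ts = 80 + k * Cr2O3
Substituting: Ts = 80 + 6.9510 * 3.0380
Result: 101.1171 C


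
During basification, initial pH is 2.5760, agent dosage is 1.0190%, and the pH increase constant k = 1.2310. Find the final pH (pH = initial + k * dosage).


Formula: pH_final = pH_initial + k * base_pct
Substituting: pH_final = 2.5760 + 1.2310 * 1.0190
Result: 3.8304


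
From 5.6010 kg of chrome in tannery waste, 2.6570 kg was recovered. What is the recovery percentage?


Formula: Recovery = recovered / input * 100
Substituting: Recovery = 2.6570 / 5.6010 * 100
Result: 47.4380 %


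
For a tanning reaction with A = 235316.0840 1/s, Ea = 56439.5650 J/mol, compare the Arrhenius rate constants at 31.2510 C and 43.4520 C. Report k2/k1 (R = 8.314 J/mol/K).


T1 = 31.2510 + 273.15 = 304.4010 K; T2 = 43.4520 + 273.15 = 316.6020 K
k1 = A * exp(-Ea/(R*T1)) = 235316.0840 * exp(-56439.5650/(8.314*304.4010)) = 4.8571e-05 1/s
k2 = A * exp(-Ea/(R*T2)) = 235316.0840 * exp(-56439.5650/(8.314*316.6020)) = 1.1472e-04 1/s
k2/k1 = 1.1472e-04 / 4.8571e-05 = 2.3618


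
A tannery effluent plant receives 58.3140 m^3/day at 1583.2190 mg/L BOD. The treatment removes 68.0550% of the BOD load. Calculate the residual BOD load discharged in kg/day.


Load_in = volume * conc / 1000 = 58.3140 * 1583.2190 / 1000 = 92.3238 kg/day
Removed = Load_in * eff / 100 = 92.3238 * 68.0550 / 100 = 62.8310 kg/day
Load_out = Load_in - Removed = 92.3238 - 62.8310 = 29.4928 kg/day


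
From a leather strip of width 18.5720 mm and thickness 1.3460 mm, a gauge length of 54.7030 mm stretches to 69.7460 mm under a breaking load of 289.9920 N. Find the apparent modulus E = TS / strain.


TS = F / (w * t) = 289.9920 / (18.5720 * 1.3460) = 11.6006 N/mm^2
strain = (Lf - L0) / L0 = (69.7460 - 54.7030) / 54.7030 = 0.2750
E = TS / strain = 11.6006 / 0.2750 = 42.1851 N/mm^2


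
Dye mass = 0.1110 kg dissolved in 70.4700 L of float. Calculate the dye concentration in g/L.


Formula: Conc = dye_mass(kg) / volume(L) * 1000
Substituting: Conc = 0.1110 / 70.4700 * 1000
Result: 1.5751 g/L


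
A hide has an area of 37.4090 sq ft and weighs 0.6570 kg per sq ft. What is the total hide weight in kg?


Formula: Weight = area * weight_per_sqft
Substituting: Weight = 37.4090 * 0.6570
Result: 24.5777 kg


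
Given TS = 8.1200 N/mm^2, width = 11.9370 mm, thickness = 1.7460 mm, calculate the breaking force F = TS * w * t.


Formula: F = TS * w * t
Substituting: F = 8.1200 * 11.9370 * 1.7460
Result: 169.2371 N


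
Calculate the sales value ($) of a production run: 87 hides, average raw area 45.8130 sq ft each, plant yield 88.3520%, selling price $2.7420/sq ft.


Raw_total = N * avg_area = 87 * 45.8130 = 3985.7310 sq ft
Finished = Raw_total * yield / 100 = 3985.7310 * 88.3520 / 100 = 3521.4731 sq ft
Value = Finished * price = 3521.4731 * 2.7420 = 9655.8791 $


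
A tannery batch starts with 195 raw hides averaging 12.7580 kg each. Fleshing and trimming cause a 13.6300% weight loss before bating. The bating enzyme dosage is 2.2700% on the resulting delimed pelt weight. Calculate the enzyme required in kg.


Total_raw = N * avg_wt = 195 * 12.7580 = 2487.8100 kg
Substrate = Total_raw * (1 - loss/100) = 2487.8100 * (1 - 13.6300/100) = 2148.7215 kg
Enzyme = Substrate * pct / 100 = 2148.7215 * 2.2700 / 100 = 48.7760 kg


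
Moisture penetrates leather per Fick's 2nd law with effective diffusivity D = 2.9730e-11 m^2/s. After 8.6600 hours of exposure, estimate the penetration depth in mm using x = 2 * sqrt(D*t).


t = 8.6600 hr * 3600 = 31176.0000 s
D * t = 2.9730e-11 * 31176.0000 = 9.2686e-07
x = 2 * sqrt(D*t) = 2 * sqrt(9.2686e-07) = 0.00192547 m = 1.9255 mm


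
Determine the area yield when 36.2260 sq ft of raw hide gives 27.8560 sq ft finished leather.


Formula: Yield = finished / raw * 100
Substituting: Yield = 27.8560 / 36.2260 * 100
Result: 76.8950 %


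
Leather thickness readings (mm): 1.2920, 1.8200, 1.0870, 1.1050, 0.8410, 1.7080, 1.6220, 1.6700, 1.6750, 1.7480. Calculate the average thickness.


Formula: Average = sum / n
Substituting: Average = 14.5680 / 10
Result: 1.4568 mm


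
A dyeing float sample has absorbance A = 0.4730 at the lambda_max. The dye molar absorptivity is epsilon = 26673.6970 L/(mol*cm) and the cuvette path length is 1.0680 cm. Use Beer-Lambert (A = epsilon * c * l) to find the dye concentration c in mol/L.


Formula: c = A / (epsilon * l)
Substituting: c = 0.4730 / (26673.6970 * 1.0680)
Result: 1.6604e-05 mol/L


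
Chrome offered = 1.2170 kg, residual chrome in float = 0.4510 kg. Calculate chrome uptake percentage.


Formula: Uptake = (offered - residual) / offered * 100
Substituting: Uptake = (1.2170 - 0.4510) / 1.2170 * 100
Result: 62.9417 %


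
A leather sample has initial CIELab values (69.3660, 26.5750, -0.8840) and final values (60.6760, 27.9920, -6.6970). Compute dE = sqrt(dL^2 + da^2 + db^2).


dL = -8.6900, da = 1.4170, db = -5.8130
dE = sqrt((-8.6900)^2 + 1.4170^2 + (-5.8130)^2) = 10.5506


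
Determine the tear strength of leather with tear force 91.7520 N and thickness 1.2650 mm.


Formula: Tear strength = force / thickness
Substituting: Tear strength = 91.7520 / 1.2650
Result: 72.5312 N/mm


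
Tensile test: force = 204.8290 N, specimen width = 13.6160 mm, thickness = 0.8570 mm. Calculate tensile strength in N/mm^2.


Formula: TS = force / (width * thickness)
Substituting: TS = 204.8290 / (13.6160 * 0.8570)
Result: 17.5534 N/mm^2


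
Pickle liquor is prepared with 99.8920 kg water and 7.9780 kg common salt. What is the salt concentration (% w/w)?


Formula: Conc = salt / (water + salt) * 100
Substituting: Conc = 7.9780 / (99.8920 + 7.9780) * 100
Result: 7.3959 %


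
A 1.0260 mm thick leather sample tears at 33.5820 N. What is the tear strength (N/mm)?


Formula: Tear strength = force / thickness
Substituting: Tear strength = 33.5820 / 1.0260
Result: 32.7310 N/mm


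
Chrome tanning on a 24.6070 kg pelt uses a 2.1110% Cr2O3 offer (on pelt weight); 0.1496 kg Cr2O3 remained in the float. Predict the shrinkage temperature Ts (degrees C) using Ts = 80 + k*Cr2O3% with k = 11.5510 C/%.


Offered = pelt * offer_pct / 100 = 24.6070 * 2.1110 / 100 = 0.5195 kg
Uptake = offered - residual = 0.5195 - 0.1496 = 0.3699 kg
Cr2O3% on pelt = uptake / pelt * 100 = 0.3699 / 24.6070 * 100 = 1.5030 %
Ts = 80 + k * Cr2O3% = 80 + 11.5510 * 1.5030 = 97.3616 C


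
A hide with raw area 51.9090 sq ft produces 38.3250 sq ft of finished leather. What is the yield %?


Formula: Yield = finished / raw * 100
Substituting: Yield = 38.3250 / 51.9090 * 100
Result: 73.8311 %


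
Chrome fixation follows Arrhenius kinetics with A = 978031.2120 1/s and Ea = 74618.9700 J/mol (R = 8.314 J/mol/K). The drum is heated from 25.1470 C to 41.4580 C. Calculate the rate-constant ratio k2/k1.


T1 = 25.1470 + 273.15 = 298.2970 K; T2 = 41.4580 + 273.15 = 314.6080 K
k1 = A * exp(-Ea/(R*T1)) = 978031.2120 * exp(-74618.9700/(8.314*298.2970)) = 8.3828e-08 1/s
k2 = A * exp(-Ea/(R*T2)) = 978031.2120 * exp(-74618.9700/(8.314*314.6080)) = 3.9889e-07 1/s
k2/k1 = 3.9889e-07 / 8.3828e-08 = 4.7584


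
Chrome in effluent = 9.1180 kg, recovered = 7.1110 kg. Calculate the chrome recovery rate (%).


Formula: Recovery = recovered / input * 100
Substituting: Recovery = 7.1110 / 9.1180 * 100
Result: 77.9886 %


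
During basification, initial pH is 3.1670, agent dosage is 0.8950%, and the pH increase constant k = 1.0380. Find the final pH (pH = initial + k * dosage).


Formula: pH_final = pH_initial + k * base_pct
Substituting: pH_final = 3.1670 + 1.0380 * 0.8950
Result: 4.0960


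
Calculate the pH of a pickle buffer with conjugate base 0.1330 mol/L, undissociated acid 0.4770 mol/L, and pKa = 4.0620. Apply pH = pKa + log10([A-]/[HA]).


ratio = [A-] / [HA] = 0.1330 / 0.4770 = 0.2788
log10(ratio) = -0.5547
pH = pKa + log10(ratio) = 4.0620 - 0.5547 = 3.5073


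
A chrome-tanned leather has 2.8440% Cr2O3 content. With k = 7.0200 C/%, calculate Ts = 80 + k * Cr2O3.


Formula: Ts = 80 + k * Cr2O3
Substituting: Ts = 80 + 7.0200 * 2.8440
Result: 99.9649 C


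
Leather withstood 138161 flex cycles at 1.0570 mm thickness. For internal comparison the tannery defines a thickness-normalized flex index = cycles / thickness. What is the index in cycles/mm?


Formula: Index = cycles / thickness
Substituting: Index = 138161 / 1.0570
Result: 130710.5014 cycles/mm


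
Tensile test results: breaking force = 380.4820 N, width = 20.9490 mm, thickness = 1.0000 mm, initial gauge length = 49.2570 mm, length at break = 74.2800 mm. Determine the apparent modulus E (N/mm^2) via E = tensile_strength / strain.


TS = F / (w * t) = 380.4820 / (20.9490 * 1.0000) = 18.1623 N/mm^2
strain = (Lf - L0) / L0 = (74.2800 - 49.2570) / 49.2570 = 0.5080
E = TS / strain = 18.1623 / 0.5080 = 35.7519 N/mm^2


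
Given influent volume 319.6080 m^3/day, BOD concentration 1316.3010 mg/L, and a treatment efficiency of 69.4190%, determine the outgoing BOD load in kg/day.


Load_in = volume * conc / 1000 = 319.6080 * 1316.3010 / 1000 = 420.7003 kg/day
Removed = Load_in * eff / 100 = 420.7003 * 69.4190 / 100 = 292.0460 kg/day
Load_out = Load_in - Removed = 420.7003 - 292.0460 = 128.6544 kg/day


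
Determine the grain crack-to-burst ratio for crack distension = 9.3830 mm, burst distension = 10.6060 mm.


Formula: Ratio = crack / burst
Substituting: Ratio = 9.3830 / 10.6060
Result: 0.8847


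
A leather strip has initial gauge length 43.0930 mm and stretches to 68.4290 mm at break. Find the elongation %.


Formula: Elongation = (Lf - L0) / L0 * 100
Substituting: Elongation = (68.4290 - 43.0930) / 43.0930 * 100
Result: 58.7938 %


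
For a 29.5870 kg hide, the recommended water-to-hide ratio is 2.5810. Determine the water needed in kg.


Formula: Water = hide_weight * ratio
Substituting: Water = 29.5870 * 2.5810
Result: 76.3640 kg


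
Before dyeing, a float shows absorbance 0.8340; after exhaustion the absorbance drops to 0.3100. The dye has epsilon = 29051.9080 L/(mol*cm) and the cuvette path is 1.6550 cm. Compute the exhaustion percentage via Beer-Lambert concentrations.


c_initial = A_i / (epsilon * l) = 0.8340 / (29051.9080 * 1.6550) = 1.7346e-05 mol/L
c_final = A_f / (epsilon * l) = 0.3100 / (29051.9080 * 1.6550) = 6.4475e-06 mol/L
Exhaustion = (c_initial - c_final) / c_initial * 100 = (1.7346e-05 - 6.4475e-06) / 1.7346e-05 * 100 = 62.8297 %


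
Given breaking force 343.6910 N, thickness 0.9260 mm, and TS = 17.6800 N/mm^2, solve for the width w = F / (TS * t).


Formula: w = F / (TS * t)
Substituting: w = 343.6910 / (17.6800 * 0.9260)
Result: 20.9930 mm


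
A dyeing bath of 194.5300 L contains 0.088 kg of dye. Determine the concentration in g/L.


Formula: Conc = dye_mass(kg) / volume(L) * 1000
Substituting: Conc = 0.088 / 194.5300 * 1000
Result: 0.4524 g/L


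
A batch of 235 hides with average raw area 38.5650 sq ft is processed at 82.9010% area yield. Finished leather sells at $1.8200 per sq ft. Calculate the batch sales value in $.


Raw_total = N * avg_area = 235 * 38.5650 = 9062.7750 sq ft
Finished = Raw_total * yield / 100 = 9062.7750 * 82.9010 / 100 = 7513.1311 sq ft
Value = Finished * price = 7513.1311 * 1.8200 = 13673.8986 $


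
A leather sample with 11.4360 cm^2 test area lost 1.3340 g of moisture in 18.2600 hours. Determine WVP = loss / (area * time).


Formula: WVP = loss / (area * time)
Substituting: WVP = 1.3340 / (11.4360 * 18.2600)
Result: 0.00638824 g/(cm^2*hr)


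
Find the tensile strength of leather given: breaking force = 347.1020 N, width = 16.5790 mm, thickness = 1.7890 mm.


Formula: TS = force / (width * thickness)
Substituting: TS = 347.1020 / (16.5790 * 1.7890)
Result: 11.7028 N/mm^2


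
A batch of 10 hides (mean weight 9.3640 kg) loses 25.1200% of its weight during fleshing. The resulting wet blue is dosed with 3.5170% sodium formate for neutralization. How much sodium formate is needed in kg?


Total_raw = N * avg_wt = 10 * 9.3640 = 93.6400 kg
Substrate = Total_raw * (1 - loss/100) = 93.6400 * (1 - 25.1200/100) = 70.1176 kg
Neutralizer = Substrate * pct / 100 = 70.1176 * 3.5170 / 100 = 2.4660 kg


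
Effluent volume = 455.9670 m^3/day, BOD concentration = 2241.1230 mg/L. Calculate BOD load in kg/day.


Formula: BOD_load = volume * conc / 1000
Substituting: BOD_load = 455.9670 * 2241.1230 / 1000
Result: 1021.8781 kg/day


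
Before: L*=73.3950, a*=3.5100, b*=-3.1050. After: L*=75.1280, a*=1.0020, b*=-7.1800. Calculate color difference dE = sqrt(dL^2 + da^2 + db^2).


dL = 1.7330, da = -2.5080, db = -4.0750
dE = sqrt(1.7330^2 + (-2.5080)^2 + (-4.0750)^2) = 5.0891


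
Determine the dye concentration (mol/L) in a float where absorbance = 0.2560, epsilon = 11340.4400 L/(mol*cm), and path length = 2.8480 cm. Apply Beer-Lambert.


Formula: c = A / (epsilon * l)
Substituting: c = 0.2560 / (11340.4400 * 2.8480)
Result: 7.9263e-06 mol/L


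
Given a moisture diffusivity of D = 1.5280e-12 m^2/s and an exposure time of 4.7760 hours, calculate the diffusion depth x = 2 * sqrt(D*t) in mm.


t = 4.7760 hr * 3600 = 17193.6000 s
D * t = 1.5280e-12 * 17193.6000 = 2.6272e-08
x = 2 * sqrt(D*t) = 2 * sqrt(2.6272e-08) = 3.2417e-04 m = 0.3242 mm


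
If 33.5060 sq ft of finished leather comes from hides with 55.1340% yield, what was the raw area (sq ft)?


Formula: raw = finished * 100 / yield
Substituting: raw = 33.5060 * 100 / 55.1340
Result: 60.7719 sq ft


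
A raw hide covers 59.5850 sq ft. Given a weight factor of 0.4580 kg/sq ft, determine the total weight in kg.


Formula: Weight = area * weight_per_sqft
Substituting: Weight = 59.5850 * 0.4580
Result: 27.2899 kg


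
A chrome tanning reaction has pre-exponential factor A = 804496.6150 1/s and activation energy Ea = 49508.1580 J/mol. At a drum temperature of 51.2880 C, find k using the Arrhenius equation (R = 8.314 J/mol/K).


T_K = T_C + 273.15 = 51.2880 + 273.15 = 324.4380 K
exponent = -Ea / (R * T_K) = -49508.1580 / (8.314 * 324.4380) = -18.3542
k = A * exp(exponent) = 804496.6150 * exp(-18.3542) = 0.00859814 1/s


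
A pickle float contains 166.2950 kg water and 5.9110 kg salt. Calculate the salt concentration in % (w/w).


Formula: Conc = salt / (water + salt) * 100
Substituting: Conc = 5.9110 / (166.2950 + 5.9110) * 100
Result: 3.4325 %


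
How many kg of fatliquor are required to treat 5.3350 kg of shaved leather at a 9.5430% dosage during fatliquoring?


Formula: Fat = substrate * pct / 100
Substituting: Fat = 5.3350 * 9.5430 / 100
Result: 0.5091 kg


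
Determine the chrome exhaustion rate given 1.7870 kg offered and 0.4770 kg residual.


Formula: Uptake = (offered - residual) / offered * 100
Substituting: Uptake = (1.7870 - 0.4770) / 1.7870 * 100
Result: 73.3072 %


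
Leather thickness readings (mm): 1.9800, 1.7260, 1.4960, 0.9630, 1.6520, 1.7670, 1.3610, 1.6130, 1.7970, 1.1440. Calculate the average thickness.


Formula: Average = sum / n
Substituting: Average = 15.4990 / 10
Result: 1.5499 mm


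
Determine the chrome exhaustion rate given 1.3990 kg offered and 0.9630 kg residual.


Formula: Uptake = (offered - residual) / offered * 100
Substituting: Uptake = (1.3990 - 0.9630) / 1.3990 * 100
Result: 31.1651 %


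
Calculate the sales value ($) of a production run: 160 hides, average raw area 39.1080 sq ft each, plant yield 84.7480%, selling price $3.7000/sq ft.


Raw_total = N * avg_area = 160 * 39.1080 = 6257.2800 sq ft
Finished = Raw_total * yield / 100 = 6257.2800 * 84.7480 / 100 = 5302.9197 sq ft
Value = Finished * price = 5302.9197 * 3.7000 = 19620.8027 $


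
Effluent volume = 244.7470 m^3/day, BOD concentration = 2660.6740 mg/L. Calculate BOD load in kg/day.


Formula: BOD_load = volume * conc / 1000
Substituting: BOD_load = 244.7470 * 2660.6740 / 1000
Result: 651.1920 kg/day


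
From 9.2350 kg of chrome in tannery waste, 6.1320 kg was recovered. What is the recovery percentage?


Formula: Recovery = recovered / input * 100
Substituting: Recovery = 6.1320 / 9.2350 * 100
Result: 66.3996 %


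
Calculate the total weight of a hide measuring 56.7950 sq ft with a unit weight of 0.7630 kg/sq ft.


Formula: Weight = area * weight_per_sqft
Substituting: Weight = 56.7950 * 0.7630
Result: 43.3346 kg


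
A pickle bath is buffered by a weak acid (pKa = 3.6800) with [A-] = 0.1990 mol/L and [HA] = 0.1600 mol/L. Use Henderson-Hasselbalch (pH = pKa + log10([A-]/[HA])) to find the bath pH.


ratio = [A-] / [HA] = 0.1990 / 0.1600 = 1.2438
log10(ratio) = 0.0947331
pH = pKa + log10(ratio) = 3.6800 + 0.0947331 = 3.7747


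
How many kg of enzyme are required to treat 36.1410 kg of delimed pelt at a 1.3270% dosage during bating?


Formula: Enzyme = substrate * pct / 100
Substituting: Enzyme = 36.1410 * 1.3270 / 100
Result: 0.4796 kg


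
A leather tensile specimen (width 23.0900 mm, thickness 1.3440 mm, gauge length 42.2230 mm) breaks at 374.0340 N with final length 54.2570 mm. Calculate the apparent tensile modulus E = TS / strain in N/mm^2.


TS = F / (w * t) = 374.0340 / (23.0900 * 1.3440) = 12.0528 N/mm^2
strain = (Lf - L0) / L0 = (54.2570 - 42.2230) / 42.2230 = 0.2850
E = TS / strain = 12.0528 / 0.2850 = 42.2890 N/mm^2


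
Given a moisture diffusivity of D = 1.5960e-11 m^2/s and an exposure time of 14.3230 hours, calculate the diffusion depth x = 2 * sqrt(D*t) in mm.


t = 14.3230 hr * 3600 = 51562.8000 s
D * t = 1.5960e-11 * 51562.8000 = 8.2294e-07
x = 2 * sqrt(D*t) = 2 * sqrt(8.2294e-07) = 0.00181432 m = 1.8143 mm


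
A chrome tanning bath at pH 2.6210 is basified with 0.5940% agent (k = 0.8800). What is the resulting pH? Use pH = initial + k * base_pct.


Formula: pH_final = pH_initial + k * base_pct
Substituting: pH_final = 2.6210 + 0.8800 * 0.5940
Result: 3.1437


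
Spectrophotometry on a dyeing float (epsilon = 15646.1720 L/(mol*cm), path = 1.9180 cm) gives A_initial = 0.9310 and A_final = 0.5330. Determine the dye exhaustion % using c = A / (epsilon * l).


c_initial = A_i / (epsilon * l) = 0.9310 / (15646.1720 * 1.9180) = 3.1024e-05 mol/L
c_final = A_f / (epsilon * l) = 0.5330 / (15646.1720 * 1.9180) = 1.7761e-05 mol/L
Exhaustion = (c_initial - c_final) / c_initial * 100 = (3.1024e-05 - 1.7761e-05) / 3.1024e-05 * 100 = 42.7497 %


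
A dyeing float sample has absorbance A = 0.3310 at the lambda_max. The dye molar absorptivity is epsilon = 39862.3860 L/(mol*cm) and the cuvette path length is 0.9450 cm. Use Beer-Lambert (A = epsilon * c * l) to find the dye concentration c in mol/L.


Formula: c = A / (epsilon * l)
Substituting: c = 0.3310 / (39862.3860 * 0.9450)
Result: 8.7868e-06 mol/L


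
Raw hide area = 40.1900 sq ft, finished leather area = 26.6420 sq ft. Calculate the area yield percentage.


Formula: Yield = finished / raw * 100
Substituting: Yield = 26.6420 / 40.1900 * 100
Result: 66.2901 %


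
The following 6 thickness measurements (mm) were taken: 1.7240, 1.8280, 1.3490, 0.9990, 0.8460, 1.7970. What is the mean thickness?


Formula: Average = sum / n
Substituting: Average = 8.5430 / 6
Result: 1.4238 mm


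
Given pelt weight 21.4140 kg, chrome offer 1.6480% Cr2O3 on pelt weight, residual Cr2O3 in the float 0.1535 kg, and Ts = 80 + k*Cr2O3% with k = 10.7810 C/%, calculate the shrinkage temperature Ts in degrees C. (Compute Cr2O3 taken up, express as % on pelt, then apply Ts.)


Offered = pelt * offer_pct / 100 = 21.4140 * 1.6480 / 100 = 0.3529 kg
Uptake = offered - residual = 0.3529 - 0.1535 = 0.1994 kg
Cr2O3% on pelt = uptake / pelt * 100 = 0.1994 / 21.4140 * 100 = 0.9312 %
Ts = 80 + k * Cr2O3% = 80 + 10.7810 * 0.9312 = 90.0390 C


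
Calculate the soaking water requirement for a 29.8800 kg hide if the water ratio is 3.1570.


Formula: Water = hide_weight * ratio
Substituting: Water = 29.8800 * 3.1570
Result: 94.3312 kg


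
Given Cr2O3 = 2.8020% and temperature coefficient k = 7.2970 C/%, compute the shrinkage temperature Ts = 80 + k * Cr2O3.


Formula: Ts = 80 + k * Cr2O3
Substituting: Ts = 80 + 7.2970 * 2.8020
Result: 100.4462 C


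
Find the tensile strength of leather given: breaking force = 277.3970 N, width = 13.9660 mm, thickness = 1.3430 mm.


Formula: TS = force / (width * thickness)
Substituting: TS = 277.3970 / (13.9660 * 1.3430)
Result: 14.7895 N/mm^2


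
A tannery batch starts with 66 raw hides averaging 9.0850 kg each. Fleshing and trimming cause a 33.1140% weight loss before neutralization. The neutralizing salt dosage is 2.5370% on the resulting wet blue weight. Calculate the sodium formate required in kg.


Total_raw = N * avg_wt = 66 * 9.0850 = 599.6100 kg
Substrate = Total_raw * (1 - loss/100) = 599.6100 * (1 - 33.1140/100) = 401.0551 kg
Neutralizer = Substrate * pct / 100 = 401.0551 * 2.5370 / 100 = 10.1748 kg


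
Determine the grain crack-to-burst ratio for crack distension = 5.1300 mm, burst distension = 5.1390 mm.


Formula: Ratio = crack / burst
Substituting: Ratio = 5.1300 / 5.1390
Result: 0.9982


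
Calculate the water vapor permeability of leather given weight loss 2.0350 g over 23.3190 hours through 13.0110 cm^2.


Formula: WVP = loss / (area * time)
Substituting: WVP = 2.0350 / (13.0110 * 23.3190)
Result: 0.00670724 g/(cm^2*hr)


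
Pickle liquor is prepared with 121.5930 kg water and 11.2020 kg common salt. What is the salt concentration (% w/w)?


Formula: Conc = salt / (water + salt) * 100
Substituting: Conc = 11.2020 / (121.5930 + 11.2020) * 100
Result: 8.4356 %


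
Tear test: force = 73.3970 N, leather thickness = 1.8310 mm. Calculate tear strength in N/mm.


Formula: Tear strength = force / thickness
Substituting: Tear strength = 73.3970 / 1.8310
Result: 40.0857 N/mm


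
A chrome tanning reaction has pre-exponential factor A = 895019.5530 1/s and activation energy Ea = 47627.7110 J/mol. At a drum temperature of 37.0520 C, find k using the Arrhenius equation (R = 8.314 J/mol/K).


T_K = T_C + 273.15 = 37.0520 + 273.15 = 310.2020 K
exponent = -Ea / (R * T_K) = -47627.7110 / (8.314 * 310.2020) = -18.4674
k = A * exp(exponent) = 895019.5530 * exp(-18.4674) = 0.00854191 1/s


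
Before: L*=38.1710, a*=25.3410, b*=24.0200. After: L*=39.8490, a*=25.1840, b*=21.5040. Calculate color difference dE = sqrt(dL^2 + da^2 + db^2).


dL = 1.6780, da = -0.1570, db = -2.5160
dE = sqrt(1.6780^2 + (-0.1570)^2 + (-2.5160)^2) = 3.0283


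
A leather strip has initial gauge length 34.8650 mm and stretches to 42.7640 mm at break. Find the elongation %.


Formula: Elongation = (Lf - L0) / L0 * 100
Substituting: Elongation = (42.7640 - 34.8650) / 34.8650 * 100
Result: 22.6560 %


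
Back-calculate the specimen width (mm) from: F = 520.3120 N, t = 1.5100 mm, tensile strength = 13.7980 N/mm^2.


Formula: w = F / (TS * t)
Substituting: w = 520.3120 / (13.7980 * 1.5100)
Result: 24.9730 mm


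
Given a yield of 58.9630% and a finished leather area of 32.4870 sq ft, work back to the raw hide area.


Formula: raw = finished * 100 / yield
Substituting: raw = 32.4870 * 100 / 58.9630
Result: 55.0973 sq ft


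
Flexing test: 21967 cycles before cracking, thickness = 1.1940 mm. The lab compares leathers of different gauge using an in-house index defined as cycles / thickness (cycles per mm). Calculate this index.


Formula: Index = cycles / thickness
Substituting: Index = 21967 / 1.1940
Result: 18397.8224 cycles/mm


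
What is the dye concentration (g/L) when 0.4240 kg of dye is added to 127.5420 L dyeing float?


Formula: Conc = dye_mass(kg) / volume(L) * 1000
Substituting: Conc = 0.4240 / 127.5420 * 1000
Result: 3.3244 g/L


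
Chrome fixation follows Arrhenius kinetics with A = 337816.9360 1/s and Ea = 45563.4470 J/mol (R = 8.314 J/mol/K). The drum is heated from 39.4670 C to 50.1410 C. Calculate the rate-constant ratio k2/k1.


T1 = 39.4670 + 273.15 = 312.6170 K; T2 = 50.1410 + 273.15 = 323.2910 K
k1 = A * exp(-Ea/(R*T1)) = 337816.9360 * exp(-45563.4470/(8.314*312.6170)) = 0.00822788 1/s
k2 = A * exp(-Ea/(R*T2)) = 337816.9360 * exp(-45563.4470/(8.314*323.2910)) = 0.0146777 1/s
k2/k1 = 0.0146777 / 0.00822788 = 1.7839


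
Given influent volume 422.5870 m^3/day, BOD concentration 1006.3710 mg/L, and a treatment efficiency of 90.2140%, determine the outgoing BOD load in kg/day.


Load_in = volume * conc / 1000 = 422.5870 * 1006.3710 / 1000 = 425.2793 kg/day
Removed = Load_in * eff / 100 = 425.2793 * 90.2140 / 100 = 383.6615 kg/day
Load_out = Load_in - Removed = 425.2793 - 383.6615 = 41.6178 kg/day


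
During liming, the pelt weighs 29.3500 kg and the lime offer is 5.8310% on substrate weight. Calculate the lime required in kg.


Formula: Lime = substrate * pct / 100
Substituting: Lime = 29.3500 * 5.8310 / 100
Result: 1.7114 kg


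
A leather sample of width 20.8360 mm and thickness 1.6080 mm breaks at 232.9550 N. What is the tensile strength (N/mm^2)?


Formula: TS = force / (width * thickness)
Substituting: TS = 232.9550 / (20.8360 * 1.6080)
Result: 6.9530 N/mm^2


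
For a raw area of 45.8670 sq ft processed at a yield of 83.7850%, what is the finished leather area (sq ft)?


Formula: finished = raw * yield / 100
Substituting: finished = 45.8670 * 83.7850 / 100
Result: 38.4297 sq ft


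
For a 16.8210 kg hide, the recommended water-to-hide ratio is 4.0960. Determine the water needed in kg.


Formula: Water = hide_weight * ratio
Substituting: Water = 16.8210 * 4.0960
Result: 68.8988 kg


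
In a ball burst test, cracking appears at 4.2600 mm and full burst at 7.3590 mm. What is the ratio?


Formula: Ratio = crack / burst
Substituting: Ratio = 4.2600 / 7.3590
Result: 0.5789


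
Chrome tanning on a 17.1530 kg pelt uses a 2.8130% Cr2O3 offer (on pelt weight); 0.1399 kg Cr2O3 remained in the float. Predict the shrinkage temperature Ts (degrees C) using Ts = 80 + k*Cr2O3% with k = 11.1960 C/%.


Offered = pelt * offer_pct / 100 = 17.1530 * 2.8130 / 100 = 0.4825 kg
Uptake = offered - residual = 0.4825 - 0.1399 = 0.3426 kg
Cr2O3% on pelt = uptake / pelt * 100 = 0.3426 / 17.1530 * 100 = 1.9974 %
Ts = 80 + k * Cr2O3% = 80 + 11.1960 * 1.9974 = 102.3629 C


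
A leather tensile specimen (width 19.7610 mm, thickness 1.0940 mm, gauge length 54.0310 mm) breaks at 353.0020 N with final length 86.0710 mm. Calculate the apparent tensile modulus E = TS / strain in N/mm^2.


TS = F / (w * t) = 353.0020 / (19.7610 * 1.0940) = 16.3287 N/mm^2
strain = (Lf - L0) / L0 = (86.0710 - 54.0310) / 54.0310 = 0.5930
E = TS / strain = 16.3287 / 0.5930 = 27.5360 N/mm^2


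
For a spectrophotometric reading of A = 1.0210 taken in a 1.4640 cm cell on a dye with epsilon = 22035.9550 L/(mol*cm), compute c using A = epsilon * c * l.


Formula: c = A / (epsilon * l)
Substituting: c = 1.0210 / (22035.9550 * 1.4640)
Result: 3.1648e-05 mol/L


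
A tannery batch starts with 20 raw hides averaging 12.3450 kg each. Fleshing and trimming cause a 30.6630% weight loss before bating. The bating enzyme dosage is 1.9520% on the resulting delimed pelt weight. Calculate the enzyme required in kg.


Total_raw = N * avg_wt = 20 * 12.3450 = 246.9000 kg
Substrate = Total_raw * (1 - loss/100) = 246.9000 * (1 - 30.6630/100) = 171.1931 kg
Enzyme = Substrate * pct / 100 = 171.1931 * 1.9520 / 100 = 3.3417 kg


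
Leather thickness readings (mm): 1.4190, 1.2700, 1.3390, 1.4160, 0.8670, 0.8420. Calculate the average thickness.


Formula: Average = sum / n
Substituting: Average = 7.1530 / 6
Result: 1.1922 mm


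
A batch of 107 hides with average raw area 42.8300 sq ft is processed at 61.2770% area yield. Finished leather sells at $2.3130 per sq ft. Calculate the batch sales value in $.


Raw_total = N * avg_area = 107 * 42.8300 = 4582.8100 sq ft
Finished = Raw_total * yield / 100 = 4582.8100 * 61.2770 / 100 = 2808.2085 sq ft
Value = Finished * price = 2808.2085 * 2.3130 = 6495.3862 $


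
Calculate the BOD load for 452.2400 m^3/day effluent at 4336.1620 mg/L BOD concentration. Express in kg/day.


Formula: BOD_load = volume * conc / 1000
Substituting: BOD_load = 452.2400 * 4336.1620 / 1000
Result: 1960.9859 kg/day


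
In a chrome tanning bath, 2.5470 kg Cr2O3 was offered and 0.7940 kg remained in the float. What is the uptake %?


Formula: Uptake = (offered - residual) / offered * 100
Substituting: Uptake = (2.5470 - 0.7940) / 2.5470 * 100
Result: 68.8261 %


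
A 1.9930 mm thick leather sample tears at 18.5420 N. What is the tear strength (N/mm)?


Formula: Tear strength = force / thickness
Substituting: Tear strength = 18.5420 / 1.9930
Result: 9.3036 N/mm


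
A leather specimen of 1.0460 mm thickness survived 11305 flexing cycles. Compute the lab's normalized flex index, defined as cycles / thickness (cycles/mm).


Formula: Index = cycles / thickness
Substituting: Index = 11305 / 1.0460
Result: 10807.8394 cycles/mm


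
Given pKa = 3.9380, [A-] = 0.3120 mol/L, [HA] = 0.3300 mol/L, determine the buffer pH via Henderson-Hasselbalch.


ratio = [A-] / [HA] = 0.3120 / 0.3300 = 0.9455
log10(ratio) = -0.0243593
pH = pKa + log10(ratio) = 3.9380 - 0.0243593 = 3.9136


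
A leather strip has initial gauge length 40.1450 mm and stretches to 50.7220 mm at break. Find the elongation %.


Formula: Elongation = (Lf - L0) / L0 * 100
Substituting: Elongation = (50.7220 - 40.1450) / 40.1450 * 100
Result: 26.3470 %


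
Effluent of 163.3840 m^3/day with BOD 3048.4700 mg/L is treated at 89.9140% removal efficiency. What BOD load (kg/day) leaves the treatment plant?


Load_in = volume * conc / 1000 = 163.3840 * 3048.4700 / 1000 = 498.0712 kg/day
Removed = Load_in * eff / 100 = 498.0712 * 89.9140 / 100 = 447.8358 kg/day
Load_out = Load_in - Removed = 498.0712 - 447.8358 = 50.2355 kg/day


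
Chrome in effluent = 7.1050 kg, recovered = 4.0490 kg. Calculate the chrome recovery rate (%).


Formula: Recovery = recovered / input * 100
Substituting: Recovery = 4.0490 / 7.1050 * 100
Result: 56.9880 %


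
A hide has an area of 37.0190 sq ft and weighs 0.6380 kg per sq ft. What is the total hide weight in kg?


Formula: Weight = area * weight_per_sqft
Substituting: Weight = 37.0190 * 0.6380
Result: 23.6181 kg


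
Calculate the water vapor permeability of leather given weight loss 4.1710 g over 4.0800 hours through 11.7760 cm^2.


Formula: WVP = loss / (area * time)
Substituting: WVP = 4.1710 / (11.7760 * 4.0800)
Result: 0.0868125 g/(cm^2*hr)


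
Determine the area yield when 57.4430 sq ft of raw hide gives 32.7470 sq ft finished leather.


Formula: Yield = finished / raw * 100
Substituting: Yield = 32.7470 / 57.4430 * 100
Result: 57.0078 %


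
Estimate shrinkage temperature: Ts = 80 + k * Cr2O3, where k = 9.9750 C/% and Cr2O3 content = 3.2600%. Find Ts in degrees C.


Formula: Ts = 80 + k * Cr2O3
Substituting: Ts = 80 + 9.9750 * 3.2600
Result: 112.5185 C


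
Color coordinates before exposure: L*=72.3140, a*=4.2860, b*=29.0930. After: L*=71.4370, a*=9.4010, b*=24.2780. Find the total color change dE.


dL = -0.8770, da = 5.1150, db = -4.8150
dE = sqrt((-0.8770)^2 + 5.1150^2 + (-4.8150)^2) = 7.0793


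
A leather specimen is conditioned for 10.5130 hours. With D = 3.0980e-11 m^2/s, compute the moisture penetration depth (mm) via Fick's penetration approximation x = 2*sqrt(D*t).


t = 10.5130 hr * 3600 = 37846.8000 s
D * t = 3.0980e-11 * 37846.8000 = 1.1725e-06
x = 2 * sqrt(D*t) = 2 * sqrt(1.1725e-06) = 0.00216564 m = 2.1656 mm


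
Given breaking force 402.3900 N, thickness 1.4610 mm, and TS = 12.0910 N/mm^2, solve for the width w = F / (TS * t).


Formula: w = F / (TS * t)
Substituting: w = 402.3900 / (12.0910 * 1.4610)
Result: 22.7790 mm


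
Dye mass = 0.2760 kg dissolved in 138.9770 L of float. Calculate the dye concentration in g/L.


Formula: Conc = dye_mass(kg) / volume(L) * 1000
Substituting: Conc = 0.2760 / 138.9770 * 1000
Result: 1.9859 g/L


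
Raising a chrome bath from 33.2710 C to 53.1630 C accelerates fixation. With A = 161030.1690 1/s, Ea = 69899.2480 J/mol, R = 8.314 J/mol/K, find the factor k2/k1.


T1 = 33.2710 + 273.15 = 306.4210 K; T2 = 53.1630 + 273.15 = 326.3130 K
k1 = A * exp(-Ea/(R*T1)) = 161030.1690 * exp(-69899.2480/(8.314*306.4210)) = 1.9542e-07 1/s
k2 = A * exp(-Ea/(R*T2)) = 161030.1690 * exp(-69899.2480/(8.314*326.3130)) = 1.0408e-06 1/s
k2/k1 = 1.0408e-06 / 1.9542e-07 = 5.3259
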